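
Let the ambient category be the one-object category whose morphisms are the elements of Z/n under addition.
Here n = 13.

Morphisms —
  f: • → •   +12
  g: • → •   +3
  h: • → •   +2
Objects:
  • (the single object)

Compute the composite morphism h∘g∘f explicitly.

  0 +12≡12 +3≡2 +2≡4  (mod 13)
⟦path⟧: +4

Answer: +4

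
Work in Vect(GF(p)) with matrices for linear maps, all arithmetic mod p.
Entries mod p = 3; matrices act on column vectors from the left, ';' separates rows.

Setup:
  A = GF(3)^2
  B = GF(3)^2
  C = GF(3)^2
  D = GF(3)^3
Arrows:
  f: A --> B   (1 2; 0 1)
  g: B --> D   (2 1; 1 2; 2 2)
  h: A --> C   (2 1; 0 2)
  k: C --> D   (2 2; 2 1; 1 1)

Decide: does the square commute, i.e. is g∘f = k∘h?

Answer: DOES NOT COMMUTE

Derivation:
1) trace f;g:
  e0=⟨1,0⟩ f-->⟨1,0⟩ g-->⟨2,1,2⟩
  e1=⟨0,1⟩ f-->⟨2,1⟩ g-->⟨2,1,0⟩
  result₁ = (2 2; 1 1; 2 0)
2) trace h;k:
  e0=⟨1,0⟩ h-->⟨2,0⟩ k-->⟨1,1,2⟩
  e1=⟨0,1⟩ h-->⟨1,2⟩ k-->⟨0,1,0⟩
  result₂ = (1 0; 1 1; 2 0)
Equal? differ; not commutative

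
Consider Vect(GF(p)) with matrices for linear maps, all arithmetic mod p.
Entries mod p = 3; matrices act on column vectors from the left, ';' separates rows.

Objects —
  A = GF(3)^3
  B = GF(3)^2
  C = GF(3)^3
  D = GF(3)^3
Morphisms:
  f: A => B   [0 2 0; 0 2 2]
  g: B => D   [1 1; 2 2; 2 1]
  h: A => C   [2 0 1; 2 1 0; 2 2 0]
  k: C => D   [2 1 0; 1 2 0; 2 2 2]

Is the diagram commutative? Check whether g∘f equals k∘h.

Answer: COMMUTES

Trace:
1) trace f;g:
  e0=[1,0,0] f=>[0,0] g=>[0,0,0]
  e1=[0,1,0] f=>[2,2] g=>[1,2,0]
  e2=[0,0,1] f=>[0,2] g=>[2,1,2]
  result₁ = [0 1 2; 0 2 1; 0 0 2]
2) trace h;k:
  e0=[1,0,0] h=>[2,2,2] k=>[0,0,0]
  e1=[0,1,0] h=>[0,1,2] k=>[1,2,0]
  e2=[0,0,1] h=>[1,0,0] k=>[2,1,2]
  result₂ = [0 1 2; 0 2 1; 0 0 2]
Equal? same morphism ✓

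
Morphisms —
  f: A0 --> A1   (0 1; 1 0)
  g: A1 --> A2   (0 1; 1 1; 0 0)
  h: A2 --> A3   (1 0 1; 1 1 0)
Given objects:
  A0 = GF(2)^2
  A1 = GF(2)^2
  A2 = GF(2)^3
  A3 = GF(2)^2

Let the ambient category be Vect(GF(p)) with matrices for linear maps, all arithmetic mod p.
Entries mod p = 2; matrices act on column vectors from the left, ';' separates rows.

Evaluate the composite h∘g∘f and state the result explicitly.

Answer: (1 0; 0 1)

Trace:
  e0=(1,0) f-->(0,1) g-->(1,1,0) h-->(1,0)
  e1=(0,1) f-->(1,0) g-->(0,1,0) h-->(0,1)
composite: (1 0; 0 1)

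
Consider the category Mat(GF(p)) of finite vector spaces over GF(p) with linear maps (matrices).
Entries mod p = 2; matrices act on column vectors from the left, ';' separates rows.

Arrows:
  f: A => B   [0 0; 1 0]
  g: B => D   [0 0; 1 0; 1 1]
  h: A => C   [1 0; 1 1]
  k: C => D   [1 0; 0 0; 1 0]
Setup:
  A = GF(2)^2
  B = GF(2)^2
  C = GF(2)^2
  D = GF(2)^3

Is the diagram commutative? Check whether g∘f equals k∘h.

1) trace f;g:
  e0=(1,0) f=>(0,1) g=>(0,0,1)
  e1=(0,1) f=>(0,0) g=>(0,0,0)
  composite₁ = [0 0; 0 0; 1 0]
2) trace h;k:
  e0=(1,0) h=>(1,1) k=>(1,0,1)
  e1=(0,1) h=>(0,1) k=>(0,0,0)
  composite₂ = [1 0; 0 0; 1 0]
Equal? distinct morphisms ✗

Answer: DOES NOT COMMUTE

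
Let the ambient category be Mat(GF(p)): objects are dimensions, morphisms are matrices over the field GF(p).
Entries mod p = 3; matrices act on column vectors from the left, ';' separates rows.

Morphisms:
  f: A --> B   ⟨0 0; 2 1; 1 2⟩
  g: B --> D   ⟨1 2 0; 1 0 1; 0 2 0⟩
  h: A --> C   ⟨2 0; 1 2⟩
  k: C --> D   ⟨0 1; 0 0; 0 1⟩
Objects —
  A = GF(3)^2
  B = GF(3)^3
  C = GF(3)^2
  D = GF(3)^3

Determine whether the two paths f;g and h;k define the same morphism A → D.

Answer: DOES NOT COMMUTE

Work:
Along f;g (path 1):
  e0=(1,0) f-->(0,2,1) g-->(1,1,1)
  e1=(0,1) f-->(0,1,2) g-->(2,2,2)
  ⟦path⟧₁ = ⟨1 2; 1 2; 1 2⟩
Along h;k (path 2):
  e0=(1,0) h-->(2,1) k-->(1,0,1)
  e1=(0,1) h-->(0,2) k-->(2,0,2)
  ⟦path⟧₂ = ⟨1 2; 0 0; 1 2⟩
Equal? distinct morphisms ✗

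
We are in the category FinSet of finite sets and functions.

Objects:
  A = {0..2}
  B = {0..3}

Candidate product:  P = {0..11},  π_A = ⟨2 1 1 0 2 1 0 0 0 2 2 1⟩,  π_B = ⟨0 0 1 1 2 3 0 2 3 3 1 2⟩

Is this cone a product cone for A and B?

|A|·|B| = 3·4 = 12;  |P| = 12
Check the pairing map k ↦ (π_A(k), π_B(k)):
  0 : (2,0)
  1 : (1,0)
  2 : (1,1)
  3 : (0,1)
  4 : (2,2)
  5 : (1,3)
  6 : (0,0)
  7 : (0,2)
  8 : (0,3)
  9 : (2,3)
  10 : (2,1)
  11 : (1,2)
distinct pairs in image: 12 / 12 needed
  → bijection onto A×B; projections well-typed.

Answer: VALID PRODUCT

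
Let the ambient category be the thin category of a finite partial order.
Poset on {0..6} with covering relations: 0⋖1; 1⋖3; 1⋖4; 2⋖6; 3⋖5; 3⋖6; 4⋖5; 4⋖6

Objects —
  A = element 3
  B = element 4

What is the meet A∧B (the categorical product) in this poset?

Lower bounds of A=3 and B=4: {0,1}
  0 <= 1
  1 <= 1
glb = 1

Answer: A∧B = 1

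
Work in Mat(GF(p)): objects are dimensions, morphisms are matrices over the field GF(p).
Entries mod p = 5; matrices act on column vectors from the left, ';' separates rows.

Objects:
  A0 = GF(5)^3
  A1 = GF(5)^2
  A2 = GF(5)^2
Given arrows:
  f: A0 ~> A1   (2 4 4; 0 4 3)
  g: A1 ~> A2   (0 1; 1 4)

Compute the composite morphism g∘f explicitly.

Answer: (0 4 3; 2 0 1)

Work:
  e0=(1,0,0) f~>(2,0) g~>(0,2)
  e1=(0,1,0) f~>(4,4) g~>(4,0)
  e2=(0,0,1) f~>(4,3) g~>(3,1)
result: (0 4 3; 2 0 1)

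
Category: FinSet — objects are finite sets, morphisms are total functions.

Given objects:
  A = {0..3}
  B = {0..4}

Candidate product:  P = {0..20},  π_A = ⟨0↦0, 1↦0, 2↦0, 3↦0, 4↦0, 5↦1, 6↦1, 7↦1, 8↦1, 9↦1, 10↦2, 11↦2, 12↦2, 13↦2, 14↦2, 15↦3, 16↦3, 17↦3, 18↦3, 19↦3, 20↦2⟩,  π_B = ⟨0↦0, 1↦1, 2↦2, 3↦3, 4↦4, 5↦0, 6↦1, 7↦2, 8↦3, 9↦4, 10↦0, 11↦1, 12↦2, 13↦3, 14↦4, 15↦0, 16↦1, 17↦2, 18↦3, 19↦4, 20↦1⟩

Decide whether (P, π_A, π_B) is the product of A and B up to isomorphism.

Answer: NOT A VALID PRODUCT — |P|=21 ≠ |A|·|B|=20

Work:
|A|·|B| = 4·5 = 20;  |P| = 21
  → cardinalities differ; no bijection possible.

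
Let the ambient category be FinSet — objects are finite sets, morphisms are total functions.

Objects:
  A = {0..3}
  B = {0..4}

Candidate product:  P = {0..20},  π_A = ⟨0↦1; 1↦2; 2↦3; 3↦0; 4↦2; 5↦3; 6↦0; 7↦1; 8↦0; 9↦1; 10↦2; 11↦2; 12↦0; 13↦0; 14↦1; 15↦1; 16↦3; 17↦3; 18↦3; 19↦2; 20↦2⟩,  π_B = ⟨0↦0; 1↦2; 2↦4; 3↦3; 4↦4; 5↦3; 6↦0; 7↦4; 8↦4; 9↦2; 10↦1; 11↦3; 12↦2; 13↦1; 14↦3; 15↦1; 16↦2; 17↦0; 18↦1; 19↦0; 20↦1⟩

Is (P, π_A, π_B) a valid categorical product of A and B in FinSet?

|A|·|B| = 4·5 = 20;  |P| = 21
  → cardinalities differ; no bijection possible.

Answer: NOT A VALID PRODUCT — |P|=21 ≠ |A|·|B|=20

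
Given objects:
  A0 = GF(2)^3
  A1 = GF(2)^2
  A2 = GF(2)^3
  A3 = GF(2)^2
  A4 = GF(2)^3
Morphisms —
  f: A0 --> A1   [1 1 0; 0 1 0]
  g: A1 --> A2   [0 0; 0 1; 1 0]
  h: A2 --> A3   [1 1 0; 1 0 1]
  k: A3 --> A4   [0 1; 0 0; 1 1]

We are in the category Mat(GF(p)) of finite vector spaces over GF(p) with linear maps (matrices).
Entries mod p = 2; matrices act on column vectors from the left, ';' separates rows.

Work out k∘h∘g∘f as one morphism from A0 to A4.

  e0=⟨1,0,0⟩ f-->⟨1,0⟩ g-->⟨0,0,1⟩ h-->⟨0,1⟩ k-->⟨1,0,1⟩
  e1=⟨0,1,0⟩ f-->⟨1,1⟩ g-->⟨0,1,1⟩ h-->⟨1,1⟩ k-->⟨1,0,0⟩
  e2=⟨0,0,1⟩ f-->⟨0,0⟩ g-->⟨0,0,0⟩ h-->⟨0,0⟩ k-->⟨0,0,0⟩
result: [1 1 0; 0 0 0; 1 0 0]

Answer: [1 1 0; 0 0 0; 1 0 0]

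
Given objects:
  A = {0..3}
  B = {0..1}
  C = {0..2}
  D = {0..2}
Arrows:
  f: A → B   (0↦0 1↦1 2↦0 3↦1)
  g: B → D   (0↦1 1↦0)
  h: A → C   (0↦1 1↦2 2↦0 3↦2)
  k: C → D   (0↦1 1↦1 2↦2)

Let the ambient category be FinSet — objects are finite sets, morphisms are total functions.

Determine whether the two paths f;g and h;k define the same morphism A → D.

Answer: DOES NOT COMMUTE

Trace:
Along f;g (path 1):
  0 f→0 g→1
  1 f→1 g→0
  2 f→0 g→1
  3 f→1 g→0
  ⟦path⟧₁ = (0↦1 1↦0 2↦1 3↦0)
Along h;k (path 2):
  0 h→1 k→1
  1 h→2 k→2
  2 h→0 k→1
  3 h→2 k→2
  ⟦path⟧₂ = (0↦1 1↦2 2↦1 3↦2)
Equal? distinct morphisms ✗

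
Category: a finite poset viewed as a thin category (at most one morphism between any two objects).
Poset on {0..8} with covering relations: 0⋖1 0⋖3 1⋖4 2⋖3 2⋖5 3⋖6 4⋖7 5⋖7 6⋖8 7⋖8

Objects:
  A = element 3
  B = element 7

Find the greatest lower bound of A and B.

Lower bounds of A=3 and B=7: {0,2}
  maximal lower bounds 0 and 2 are incomparable: neither 0≤2 nor 2≤0
→ no greatest lower bound exists

Answer: NO MEET EXISTS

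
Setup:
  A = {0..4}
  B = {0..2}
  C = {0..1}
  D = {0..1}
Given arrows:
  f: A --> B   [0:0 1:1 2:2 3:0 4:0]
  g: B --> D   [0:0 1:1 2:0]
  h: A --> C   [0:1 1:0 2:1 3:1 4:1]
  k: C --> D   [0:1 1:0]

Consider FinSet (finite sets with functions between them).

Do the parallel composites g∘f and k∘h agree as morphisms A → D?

Along f;g (path 1):
  0 f-->0 g-->0
  1 f-->1 g-->1
  2 f-->2 g-->0
  3 f-->0 g-->0
  4 f-->0 g-->0
  ⟦path⟧₁ = [0:0 1:1 2:0 3:0 4:0]
Along h;k (path 2):
  0 h-->1 k-->0
  1 h-->0 k-->1
  2 h-->1 k-->0
  3 h-->1 k-->0
  4 h-->1 k-->0
  ⟦path⟧₂ = [0:0 1:1 2:0 3:0 4:0]
Equal? equal; square commutes

Answer: COMMUTES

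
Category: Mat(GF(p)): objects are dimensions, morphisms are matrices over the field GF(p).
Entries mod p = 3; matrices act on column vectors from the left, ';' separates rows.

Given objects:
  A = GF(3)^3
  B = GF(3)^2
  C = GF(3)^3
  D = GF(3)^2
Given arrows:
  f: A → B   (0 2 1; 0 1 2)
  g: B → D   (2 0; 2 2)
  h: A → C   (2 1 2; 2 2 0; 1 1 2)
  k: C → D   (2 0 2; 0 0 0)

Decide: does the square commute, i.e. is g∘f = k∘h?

Answer: COMMUTES

Trace:
Path 1 = f;g:
  e0=⟨1,0,0⟩ f→⟨0,0⟩ g→⟨0,0⟩
  e1=⟨0,1,0⟩ f→⟨2,1⟩ g→⟨1,0⟩
  e2=⟨0,0,1⟩ f→⟨1,2⟩ g→⟨2,0⟩
  result₁ = (0 1 2; 0 0 0)
Path 2 = h;k:
  e0=⟨1,0,0⟩ h→⟨2,2,1⟩ k→⟨0,0⟩
  e1=⟨0,1,0⟩ h→⟨1,2,1⟩ k→⟨1,0⟩
  e2=⟨0,0,1⟩ h→⟨2,0,2⟩ k→⟨2,0⟩
  result₂ = (0 1 2; 0 0 0)
Equal? same morphism ✓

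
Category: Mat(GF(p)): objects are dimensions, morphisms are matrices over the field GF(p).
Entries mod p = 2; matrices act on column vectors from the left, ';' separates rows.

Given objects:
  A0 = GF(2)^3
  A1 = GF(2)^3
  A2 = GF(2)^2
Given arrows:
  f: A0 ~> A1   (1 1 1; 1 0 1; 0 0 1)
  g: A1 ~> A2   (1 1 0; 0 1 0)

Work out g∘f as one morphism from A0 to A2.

  e0=[1,0,0] f~>[1,1,0] g~>[0,1]
  e1=[0,1,0] f~>[1,0,0] g~>[1,0]
  e2=[0,0,1] f~>[1,1,1] g~>[0,1]
⟦path⟧: (0 1 0; 1 0 1)

Answer: (0 1 0; 1 0 1)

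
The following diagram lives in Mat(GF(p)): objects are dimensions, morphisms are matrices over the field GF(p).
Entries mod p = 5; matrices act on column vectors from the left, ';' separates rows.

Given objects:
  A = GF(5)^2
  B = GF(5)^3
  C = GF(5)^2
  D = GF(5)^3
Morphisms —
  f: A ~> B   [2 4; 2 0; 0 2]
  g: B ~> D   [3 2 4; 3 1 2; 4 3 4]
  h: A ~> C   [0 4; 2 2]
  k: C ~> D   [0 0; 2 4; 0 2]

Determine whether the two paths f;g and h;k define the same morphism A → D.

Path 1 = f;g:
  e0=[1,0] f~>[2,2,0] g~>[0,3,4]
  e1=[0,1] f~>[4,0,2] g~>[0,1,4]
  ⟦path⟧₁ = [0 0; 3 1; 4 4]
Path 2 = h;k:
  e0=[1,0] h~>[0,2] k~>[0,3,4]
  e1=[0,1] h~>[4,2] k~>[0,1,4]
  ⟦path⟧₂ = [0 0; 3 1; 4 4]
Equal? same morphism ✓

Answer: COMMUTES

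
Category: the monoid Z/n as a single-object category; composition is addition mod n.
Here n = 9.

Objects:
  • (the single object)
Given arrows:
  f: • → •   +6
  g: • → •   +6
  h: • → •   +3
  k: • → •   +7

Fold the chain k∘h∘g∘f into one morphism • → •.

Answer: +4

Work:
  0 +6≡6 +6≡3 +3≡6 +7≡4  (mod 9)
result: +4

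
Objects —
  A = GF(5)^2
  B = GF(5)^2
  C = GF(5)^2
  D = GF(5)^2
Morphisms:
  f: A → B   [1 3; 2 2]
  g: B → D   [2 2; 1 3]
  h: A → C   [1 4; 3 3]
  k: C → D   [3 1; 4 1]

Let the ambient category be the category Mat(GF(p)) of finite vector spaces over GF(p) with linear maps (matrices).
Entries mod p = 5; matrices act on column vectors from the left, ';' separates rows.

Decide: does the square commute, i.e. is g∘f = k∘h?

Answer: COMMUTES

Trace:
1) trace f;g:
  e0=[1,0] f→[1,2] g→[1,2]
  e1=[0,1] f→[3,2] g→[0,4]
  composite₁ = [1 0; 2 4]
2) trace h;k:
  e0=[1,0] h→[1,3] k→[1,2]
  e1=[0,1] h→[4,3] k→[0,4]
  composite₂ = [1 0; 2 4]
Equal? YES — commutes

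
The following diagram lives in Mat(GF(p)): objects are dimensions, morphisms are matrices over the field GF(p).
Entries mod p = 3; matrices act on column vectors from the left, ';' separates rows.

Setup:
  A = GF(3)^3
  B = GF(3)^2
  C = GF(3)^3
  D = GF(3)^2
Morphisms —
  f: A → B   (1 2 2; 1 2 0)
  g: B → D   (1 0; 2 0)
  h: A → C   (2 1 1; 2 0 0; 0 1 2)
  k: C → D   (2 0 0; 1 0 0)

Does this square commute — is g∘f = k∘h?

Answer: COMMUTES

Work:
Path 1 = f;g:
  e0=⟨1,0,0⟩ f→⟨1,1⟩ g→⟨1,2⟩
  e1=⟨0,1,0⟩ f→⟨2,2⟩ g→⟨2,1⟩
  e2=⟨0,0,1⟩ f→⟨2,0⟩ g→⟨2,1⟩
  composite₁ = (1 2 2; 2 1 1)
Path 2 = h;k:
  e0=⟨1,0,0⟩ h→⟨2,2,0⟩ k→⟨1,2⟩
  e1=⟨0,1,0⟩ h→⟨1,0,1⟩ k→⟨2,1⟩
  e2=⟨0,0,1⟩ h→⟨1,0,2⟩ k→⟨2,1⟩
  composite₂ = (1 2 2; 2 1 1)
Equal? equal; square commutes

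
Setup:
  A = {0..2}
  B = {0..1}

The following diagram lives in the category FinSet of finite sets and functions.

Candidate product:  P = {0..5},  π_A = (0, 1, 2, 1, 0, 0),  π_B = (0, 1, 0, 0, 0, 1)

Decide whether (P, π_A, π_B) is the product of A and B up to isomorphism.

|A|·|B| = 3·2 = 6;  |P| = 6
Check the pairing map k ↦ (π_A(k), π_B(k)):
  0 -> (0,0)
  1 -> (1,1)
  2 -> (2,0)
  3 -> (1,0)
  4 -> (0,0)  ✗ repeats pair of k=0
  5 -> (0,1)
distinct pairs in image: 5 / 6 needed
  → (0,0) hit at k=0 and k=4

Answer: NOT A VALID PRODUCT — duplicate pair at indices 4,0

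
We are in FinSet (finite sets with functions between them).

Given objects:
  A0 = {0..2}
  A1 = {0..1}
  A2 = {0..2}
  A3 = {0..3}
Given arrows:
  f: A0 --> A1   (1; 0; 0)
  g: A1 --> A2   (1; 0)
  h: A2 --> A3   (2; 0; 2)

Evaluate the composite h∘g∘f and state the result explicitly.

  0 f-->1 g-->0 h-->2
  1 f-->0 g-->1 h-->0
  2 f-->0 g-->1 h-->0
⟦path⟧: (2; 0; 0)

Answer: (2; 0; 0)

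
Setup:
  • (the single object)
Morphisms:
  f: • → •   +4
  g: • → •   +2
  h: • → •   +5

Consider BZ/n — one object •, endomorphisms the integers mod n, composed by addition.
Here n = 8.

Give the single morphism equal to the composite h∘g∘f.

  0 +4≡4 +2≡6 +5≡3  (mod 8)
composite: +3

Answer: +3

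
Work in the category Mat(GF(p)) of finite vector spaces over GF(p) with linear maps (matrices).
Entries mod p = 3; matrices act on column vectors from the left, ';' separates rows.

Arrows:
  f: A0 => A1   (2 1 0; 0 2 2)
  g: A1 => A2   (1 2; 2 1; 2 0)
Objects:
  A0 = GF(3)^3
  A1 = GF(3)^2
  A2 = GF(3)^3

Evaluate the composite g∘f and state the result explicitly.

  e0=⟨1,0,0⟩ f=>⟨2,0⟩ g=>⟨2,1,1⟩
  e1=⟨0,1,0⟩ f=>⟨1,2⟩ g=>⟨2,1,2⟩
  e2=⟨0,0,1⟩ f=>⟨0,2⟩ g=>⟨1,2,0⟩
result: (2 2 1; 1 1 2; 1 2 0)

Answer: (2 2 1; 1 1 2; 1 2 0)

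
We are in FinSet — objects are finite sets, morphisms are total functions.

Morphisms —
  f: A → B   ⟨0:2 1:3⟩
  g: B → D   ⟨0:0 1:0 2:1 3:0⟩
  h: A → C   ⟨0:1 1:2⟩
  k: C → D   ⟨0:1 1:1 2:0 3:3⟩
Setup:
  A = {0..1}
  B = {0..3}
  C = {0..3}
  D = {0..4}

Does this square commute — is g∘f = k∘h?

Answer: COMMUTES

Trace:
1) trace f;g:
  0 f→2 g→1
  1 f→3 g→0
  composite₁ = ⟨0:1 1:0⟩
2) trace h;k:
  0 h→1 k→1
  1 h→2 k→0
  composite₂ = ⟨0:1 1:0⟩
Equal? YES — commutes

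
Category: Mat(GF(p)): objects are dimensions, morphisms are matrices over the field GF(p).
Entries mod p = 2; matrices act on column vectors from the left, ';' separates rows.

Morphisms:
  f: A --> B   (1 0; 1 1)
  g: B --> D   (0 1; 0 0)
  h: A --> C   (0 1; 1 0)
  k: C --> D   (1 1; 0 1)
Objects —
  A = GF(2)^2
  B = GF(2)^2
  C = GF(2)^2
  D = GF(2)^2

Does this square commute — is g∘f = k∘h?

Answer: DOES NOT COMMUTE

Derivation:
1) trace f;g:
  e0=(1,0) f-->(1,1) g-->(1,0)
  e1=(0,1) f-->(0,1) g-->(1,0)
  ⟦path⟧₁ = (1 1; 0 0)
2) trace h;k:
  e0=(1,0) h-->(0,1) k-->(1,1)
  e1=(0,1) h-->(1,0) k-->(1,0)
  ⟦path⟧₂ = (1 1; 1 0)
Equal? differ; not commutative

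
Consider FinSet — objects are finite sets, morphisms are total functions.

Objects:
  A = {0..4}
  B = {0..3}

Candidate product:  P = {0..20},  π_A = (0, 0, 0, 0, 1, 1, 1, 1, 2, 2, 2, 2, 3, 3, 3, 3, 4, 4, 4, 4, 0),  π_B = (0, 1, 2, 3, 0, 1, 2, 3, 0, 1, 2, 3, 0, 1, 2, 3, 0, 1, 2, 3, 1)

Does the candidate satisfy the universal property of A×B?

Answer: NOT A VALID PRODUCT — |P|=21 ≠ |A|·|B|=20

Derivation:
|A|·|B| = 5·4 = 20;  |P| = 21
  → cardinalities differ; no bijection possible.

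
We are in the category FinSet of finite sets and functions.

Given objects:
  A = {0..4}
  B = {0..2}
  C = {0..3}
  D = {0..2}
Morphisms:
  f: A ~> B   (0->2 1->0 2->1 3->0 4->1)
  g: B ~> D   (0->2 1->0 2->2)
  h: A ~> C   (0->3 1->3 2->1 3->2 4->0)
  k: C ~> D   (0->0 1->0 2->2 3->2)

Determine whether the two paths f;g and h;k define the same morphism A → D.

1) trace f;g:
  0 f~>2 g~>2
  1 f~>0 g~>2
  2 f~>1 g~>0
  3 f~>0 g~>2
  4 f~>1 g~>0
  ⟦path⟧₁ = (0->2 1->2 2->0 3->2 4->0)
2) trace h;k:
  0 h~>3 k~>2
  1 h~>3 k~>2
  2 h~>1 k~>0
  3 h~>2 k~>2
  4 h~>0 k~>0
  ⟦path⟧₂ = (0->2 1->2 2->0 3->2 4->0)
Equal? YES — commutes

Answer: COMMUTES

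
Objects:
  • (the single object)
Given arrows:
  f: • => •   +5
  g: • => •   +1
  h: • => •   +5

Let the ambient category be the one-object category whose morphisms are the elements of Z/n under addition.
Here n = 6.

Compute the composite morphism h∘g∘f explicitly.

  0 +5≡5 +1≡0 +5≡5  (mod 6)
⟦path⟧: +5

Answer: +5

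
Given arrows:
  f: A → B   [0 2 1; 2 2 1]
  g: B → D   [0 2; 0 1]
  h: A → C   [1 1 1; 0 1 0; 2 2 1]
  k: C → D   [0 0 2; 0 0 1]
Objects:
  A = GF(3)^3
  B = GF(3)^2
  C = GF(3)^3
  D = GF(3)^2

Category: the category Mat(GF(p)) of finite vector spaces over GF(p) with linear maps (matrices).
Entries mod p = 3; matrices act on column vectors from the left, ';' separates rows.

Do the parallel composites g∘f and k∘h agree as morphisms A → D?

Path 1 = f;g:
  e0=[1,0,0] f→[0,2] g→[1,2]
  e1=[0,1,0] f→[2,2] g→[1,2]
  e2=[0,0,1] f→[1,1] g→[2,1]
  composite₁ = [1 1 2; 2 2 1]
Path 2 = h;k:
  e0=[1,0,0] h→[1,0,2] k→[1,2]
  e1=[0,1,0] h→[1,1,2] k→[1,2]
  e2=[0,0,1] h→[1,0,1] k→[2,1]
  composite₂ = [1 1 2; 2 2 1]
Equal? same morphism ✓

Answer: COMMUTES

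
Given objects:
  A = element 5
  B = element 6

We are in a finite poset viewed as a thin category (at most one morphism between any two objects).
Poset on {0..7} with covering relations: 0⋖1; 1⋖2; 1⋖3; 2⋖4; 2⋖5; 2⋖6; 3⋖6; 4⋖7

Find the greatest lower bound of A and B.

Answer: A∧B = 2

Work:
Lower bounds of A=5 and B=6: {0,1,2}
  0 ⊑ 2
  1 ⊑ 2
  2 ⊑ 2
glb = 2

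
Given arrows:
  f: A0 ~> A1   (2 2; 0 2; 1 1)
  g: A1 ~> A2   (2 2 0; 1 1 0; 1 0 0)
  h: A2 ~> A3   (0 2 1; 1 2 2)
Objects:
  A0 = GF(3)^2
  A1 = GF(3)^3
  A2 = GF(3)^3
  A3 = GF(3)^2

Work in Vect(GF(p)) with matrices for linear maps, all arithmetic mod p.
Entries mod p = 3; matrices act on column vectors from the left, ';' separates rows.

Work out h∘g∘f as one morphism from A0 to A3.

  e0=⟨1,0⟩ f~>⟨2,0,1⟩ g~>⟨1,2,2⟩ h~>⟨0,0⟩
  e1=⟨0,1⟩ f~>⟨2,2,1⟩ g~>⟨2,1,2⟩ h~>⟨1,2⟩
result: (0 1; 0 2)

Answer: (0 1; 0 2)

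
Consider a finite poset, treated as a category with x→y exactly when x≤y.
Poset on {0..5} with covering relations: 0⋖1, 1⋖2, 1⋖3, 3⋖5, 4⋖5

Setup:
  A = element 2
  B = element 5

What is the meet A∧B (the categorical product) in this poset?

{x : x≤A ∧ x≤B} = {0,1}  (A=2, B=5)
  0 ≤ 1
  1 ≤ 1
glb = 1

Answer: A∧B = 1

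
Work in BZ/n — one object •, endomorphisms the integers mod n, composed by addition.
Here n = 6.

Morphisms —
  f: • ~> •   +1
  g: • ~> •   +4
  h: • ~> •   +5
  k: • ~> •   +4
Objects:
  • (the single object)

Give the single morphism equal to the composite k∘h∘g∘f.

Answer: +2

Work:
  0 +1≡1 +4≡5 +5≡4 +4≡2  (mod 6)
composite: +2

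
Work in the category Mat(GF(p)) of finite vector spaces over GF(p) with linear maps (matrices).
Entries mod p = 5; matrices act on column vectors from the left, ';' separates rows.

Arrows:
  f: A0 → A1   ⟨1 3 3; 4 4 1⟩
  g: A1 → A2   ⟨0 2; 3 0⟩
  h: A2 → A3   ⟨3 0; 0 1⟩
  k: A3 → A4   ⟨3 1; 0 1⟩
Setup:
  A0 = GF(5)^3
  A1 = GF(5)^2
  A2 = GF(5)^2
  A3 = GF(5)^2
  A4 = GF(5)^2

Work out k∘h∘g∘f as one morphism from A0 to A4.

  e0=⟨1,0,0⟩ f→⟨1,4⟩ g→⟨3,3⟩ h→⟨4,3⟩ k→⟨0,3⟩
  e1=⟨0,1,0⟩ f→⟨3,4⟩ g→⟨3,4⟩ h→⟨4,4⟩ k→⟨1,4⟩
  e2=⟨0,0,1⟩ f→⟨3,1⟩ g→⟨2,4⟩ h→⟨1,4⟩ k→⟨2,4⟩
composite: ⟨0 1 2; 3 4 4⟩

Answer: ⟨0 1 2; 3 4 4⟩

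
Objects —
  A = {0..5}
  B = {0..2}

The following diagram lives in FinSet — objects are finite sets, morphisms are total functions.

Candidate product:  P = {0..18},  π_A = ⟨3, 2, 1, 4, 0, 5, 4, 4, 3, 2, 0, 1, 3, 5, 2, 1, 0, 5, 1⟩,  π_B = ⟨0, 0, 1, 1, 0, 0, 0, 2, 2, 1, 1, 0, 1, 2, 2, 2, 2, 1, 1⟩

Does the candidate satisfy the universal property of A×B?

|A|·|B| = 6·3 = 18;  |P| = 19
  → cardinalities differ; no bijection possible.

Answer: NOT A VALID PRODUCT — |P|=19 ≠ |A|·|B|=18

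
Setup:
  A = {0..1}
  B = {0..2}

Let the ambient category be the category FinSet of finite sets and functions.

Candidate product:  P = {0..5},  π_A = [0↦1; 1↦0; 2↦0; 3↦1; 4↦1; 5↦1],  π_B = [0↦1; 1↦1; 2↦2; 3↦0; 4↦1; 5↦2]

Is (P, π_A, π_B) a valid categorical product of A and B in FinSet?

|A|·|B| = 2·3 = 6;  |P| = 6
Check the pairing map k ↦ (π_A(k), π_B(k)):
  0 ↦ (1,1)
  1 ↦ (0,1)
  2 ↦ (0,2)
  3 ↦ (1,0)
  4 ↦ (1,1)  ✗ repeats pair of k=0
  5 ↦ (1,2)
distinct pairs in image: 5 / 6 needed
  → (1,1) hit at k=0 and k=4

Answer: NOT A VALID PRODUCT — duplicate pair at indices 4,0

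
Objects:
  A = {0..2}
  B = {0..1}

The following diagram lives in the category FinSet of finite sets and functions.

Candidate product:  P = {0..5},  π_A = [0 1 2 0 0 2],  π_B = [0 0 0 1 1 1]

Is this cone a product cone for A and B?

Answer: NOT A VALID PRODUCT — duplicate pair at indices 3,4

Derivation:
|A|·|B| = 3·2 = 6;  |P| = 6
Check the pairing map k ↦ (π_A(k), π_B(k)):
  0 : (0,0)
  1 : (1,0)
  2 : (2,0)
  3 : (0,1)
  4 : (0,1)  ✗ repeats pair of k=3
  5 : (2,1)
distinct pairs in image: 5 / 6 needed
  → (0,1) hit at k=3 and k=4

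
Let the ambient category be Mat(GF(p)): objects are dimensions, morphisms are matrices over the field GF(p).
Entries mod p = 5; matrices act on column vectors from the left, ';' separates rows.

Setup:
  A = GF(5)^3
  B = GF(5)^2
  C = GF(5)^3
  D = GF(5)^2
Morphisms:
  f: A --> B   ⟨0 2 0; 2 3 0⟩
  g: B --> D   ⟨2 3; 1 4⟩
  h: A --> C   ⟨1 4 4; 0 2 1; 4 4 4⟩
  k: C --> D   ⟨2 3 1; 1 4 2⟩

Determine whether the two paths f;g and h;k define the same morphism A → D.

Answer: DOES NOT COMMUTE

Work:
Along f;g (path 1):
  e0=⟨1,0,0⟩ f-->⟨0,2⟩ g-->⟨1,3⟩
  e1=⟨0,1,0⟩ f-->⟨2,3⟩ g-->⟨3,4⟩
  e2=⟨0,0,1⟩ f-->⟨0,0⟩ g-->⟨0,0⟩
  composite₁ = ⟨1 3 0; 3 4 0⟩
Along h;k (path 2):
  e0=⟨1,0,0⟩ h-->⟨1,0,4⟩ k-->⟨1,4⟩
  e1=⟨0,1,0⟩ h-->⟨4,2,4⟩ k-->⟨3,0⟩
  e2=⟨0,0,1⟩ h-->⟨4,1,4⟩ k-->⟨0,1⟩
  composite₂ = ⟨1 3 0; 4 0 1⟩
Equal? distinct morphisms ✗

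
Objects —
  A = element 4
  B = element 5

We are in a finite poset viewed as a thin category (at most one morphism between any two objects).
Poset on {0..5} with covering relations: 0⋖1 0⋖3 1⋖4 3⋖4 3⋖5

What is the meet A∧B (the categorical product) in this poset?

{x : x⊑A ∧ x⊑B} = {0,3}  (A=4, B=5)
  0 ⊑ 3
  3 ⊑ 3
glb = 3

Answer: A∧B = 3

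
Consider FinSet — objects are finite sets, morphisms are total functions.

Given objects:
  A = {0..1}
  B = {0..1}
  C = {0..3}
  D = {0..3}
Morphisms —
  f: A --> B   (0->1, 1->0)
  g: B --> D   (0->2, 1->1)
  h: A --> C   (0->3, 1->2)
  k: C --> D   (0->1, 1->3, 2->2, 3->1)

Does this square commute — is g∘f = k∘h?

Answer: COMMUTES

Derivation:
Path 1 = f;g:
  0 f-->1 g-->1
  1 f-->0 g-->2
  result₁ = (0->1, 1->2)
Path 2 = h;k:
  0 h-->3 k-->1
  1 h-->2 k-->2
  result₂ = (0->1, 1->2)
Equal? equal; square commutes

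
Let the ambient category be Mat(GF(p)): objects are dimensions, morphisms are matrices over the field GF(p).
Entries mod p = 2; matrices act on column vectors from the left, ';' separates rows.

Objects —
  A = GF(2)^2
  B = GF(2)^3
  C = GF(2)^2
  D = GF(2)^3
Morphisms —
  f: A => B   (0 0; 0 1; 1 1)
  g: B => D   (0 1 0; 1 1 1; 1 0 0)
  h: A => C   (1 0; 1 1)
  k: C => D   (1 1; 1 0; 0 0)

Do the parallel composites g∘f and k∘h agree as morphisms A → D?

Answer: COMMUTES

Trace:
Along f;g (path 1):
  e0=⟨1,0⟩ f=>⟨0,0,1⟩ g=>⟨0,1,0⟩
  e1=⟨0,1⟩ f=>⟨0,1,1⟩ g=>⟨1,0,0⟩
  result₁ = (0 1; 1 0; 0 0)
Along h;k (path 2):
  e0=⟨1,0⟩ h=>⟨1,1⟩ k=>⟨0,1,0⟩
  e1=⟨0,1⟩ h=>⟨0,1⟩ k=>⟨1,0,0⟩
  result₂ = (0 1; 1 0; 0 0)
Equal? YES — commutes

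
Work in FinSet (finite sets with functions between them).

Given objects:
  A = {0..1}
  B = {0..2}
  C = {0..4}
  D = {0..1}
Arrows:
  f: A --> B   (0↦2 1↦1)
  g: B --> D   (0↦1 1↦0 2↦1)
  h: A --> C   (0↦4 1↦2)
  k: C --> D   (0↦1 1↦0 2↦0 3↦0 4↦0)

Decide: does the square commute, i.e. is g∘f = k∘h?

1) trace f;g:
  0 f-->2 g-->1
  1 f-->1 g-->0
  ⟦path⟧₁ = (0↦1 1↦0)
2) trace h;k:
  0 h-->4 k-->0
  1 h-->2 k-->0
  ⟦path⟧₂ = (0↦0 1↦0)
Equal? differ; not commutative

Answer: DOES NOT COMMUTE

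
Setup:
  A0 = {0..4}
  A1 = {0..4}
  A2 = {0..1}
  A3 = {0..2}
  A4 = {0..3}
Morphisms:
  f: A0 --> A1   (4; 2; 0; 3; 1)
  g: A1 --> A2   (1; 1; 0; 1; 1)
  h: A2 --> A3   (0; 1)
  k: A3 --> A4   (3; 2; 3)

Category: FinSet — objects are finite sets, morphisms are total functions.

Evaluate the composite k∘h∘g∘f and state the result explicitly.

  0 f-->4 g-->1 h-->1 k-->2
  1 f-->2 g-->0 h-->0 k-->3
  2 f-->0 g-->1 h-->1 k-->2
  3 f-->3 g-->1 h-->1 k-->2
  4 f-->1 g-->1 h-->1 k-->2
composite: (2; 3; 2; 2; 2)

Answer: (2; 3; 2; 2; 2)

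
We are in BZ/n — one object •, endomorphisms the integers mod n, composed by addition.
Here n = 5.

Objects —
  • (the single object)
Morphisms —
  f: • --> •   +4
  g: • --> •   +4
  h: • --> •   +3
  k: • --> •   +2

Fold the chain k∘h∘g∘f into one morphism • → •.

Answer: +3

Work:
  0 +4≡4 +4≡3 +3≡1 +2≡3  (mod 5)
⟦path⟧: +3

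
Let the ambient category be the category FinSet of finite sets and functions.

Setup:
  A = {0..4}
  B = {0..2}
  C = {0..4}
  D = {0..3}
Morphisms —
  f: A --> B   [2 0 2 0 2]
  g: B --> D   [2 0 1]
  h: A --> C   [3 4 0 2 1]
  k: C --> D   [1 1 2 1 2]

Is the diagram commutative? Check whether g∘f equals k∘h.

Path 1 = f;g:
  0 f-->2 g-->1
  1 f-->0 g-->2
  2 f-->2 g-->1
  3 f-->0 g-->2
  4 f-->2 g-->1
  composite₁ = [1 2 1 2 1]
Path 2 = h;k:
  0 h-->3 k-->1
  1 h-->4 k-->2
  2 h-->0 k-->1
  3 h-->2 k-->2
  4 h-->1 k-->1
  composite₂ = [1 2 1 2 1]
Equal? same morphism ✓

Answer: COMMUTES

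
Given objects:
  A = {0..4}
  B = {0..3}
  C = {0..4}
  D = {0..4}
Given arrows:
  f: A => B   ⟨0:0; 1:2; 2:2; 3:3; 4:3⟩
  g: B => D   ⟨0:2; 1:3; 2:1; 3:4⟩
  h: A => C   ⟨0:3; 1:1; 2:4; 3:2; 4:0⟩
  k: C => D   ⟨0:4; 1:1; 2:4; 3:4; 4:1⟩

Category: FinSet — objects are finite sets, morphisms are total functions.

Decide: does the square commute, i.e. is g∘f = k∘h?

Path 1 = f;g:
  0 f=>0 g=>2
  1 f=>2 g=>1
  2 f=>2 g=>1
  3 f=>3 g=>4
  4 f=>3 g=>4
  composite₁ = ⟨0:2; 1:1; 2:1; 3:4; 4:4⟩
Path 2 = h;k:
  0 h=>3 k=>4
  1 h=>1 k=>1
  2 h=>4 k=>1
  3 h=>2 k=>4
  4 h=>0 k=>4
  composite₂ = ⟨0:4; 1:1; 2:1; 3:4; 4:4⟩
Equal? distinct morphisms ✗

Answer: DOES NOT COMMUTE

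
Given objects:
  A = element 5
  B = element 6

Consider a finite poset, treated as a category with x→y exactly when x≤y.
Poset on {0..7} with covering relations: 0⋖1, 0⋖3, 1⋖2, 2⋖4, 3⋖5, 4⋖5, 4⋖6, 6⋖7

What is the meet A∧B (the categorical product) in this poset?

Common predecessors of 5,6: {0,1,2,4}
  0 ⊑ 4
  1 ⊑ 4
  2 ⊑ 4
  4 ⊑ 4
glb = 4

Answer: A∧B = 4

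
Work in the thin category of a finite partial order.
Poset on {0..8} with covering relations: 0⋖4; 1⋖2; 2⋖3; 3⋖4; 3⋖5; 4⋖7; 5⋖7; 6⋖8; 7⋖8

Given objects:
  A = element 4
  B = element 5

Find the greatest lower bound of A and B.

Common predecessors of 4,5: {1,2,3}
  1 ⊑ 3
  2 ⊑ 3
  3 ⊑ 3
glb = 3

Answer: A∧B = 3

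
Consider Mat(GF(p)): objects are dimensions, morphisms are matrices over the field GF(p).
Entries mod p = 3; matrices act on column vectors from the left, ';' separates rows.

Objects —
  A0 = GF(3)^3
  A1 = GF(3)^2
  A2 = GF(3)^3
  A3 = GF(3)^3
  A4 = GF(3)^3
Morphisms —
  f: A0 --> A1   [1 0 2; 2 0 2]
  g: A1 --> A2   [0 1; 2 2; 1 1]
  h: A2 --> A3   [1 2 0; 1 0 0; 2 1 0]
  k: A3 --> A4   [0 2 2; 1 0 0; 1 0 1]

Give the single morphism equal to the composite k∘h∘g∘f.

  e0=⟨1,0,0⟩ f-->⟨1,2⟩ g-->⟨2,0,0⟩ h-->⟨2,2,1⟩ k-->⟨0,2,0⟩
  e1=⟨0,1,0⟩ f-->⟨0,0⟩ g-->⟨0,0,0⟩ h-->⟨0,0,0⟩ k-->⟨0,0,0⟩
  e2=⟨0,0,1⟩ f-->⟨2,2⟩ g-->⟨2,2,1⟩ h-->⟨0,2,0⟩ k-->⟨1,0,0⟩
composite: [0 0 1; 2 0 0; 0 0 0]

Answer: [0 0 1; 2 0 0; 0 0 0]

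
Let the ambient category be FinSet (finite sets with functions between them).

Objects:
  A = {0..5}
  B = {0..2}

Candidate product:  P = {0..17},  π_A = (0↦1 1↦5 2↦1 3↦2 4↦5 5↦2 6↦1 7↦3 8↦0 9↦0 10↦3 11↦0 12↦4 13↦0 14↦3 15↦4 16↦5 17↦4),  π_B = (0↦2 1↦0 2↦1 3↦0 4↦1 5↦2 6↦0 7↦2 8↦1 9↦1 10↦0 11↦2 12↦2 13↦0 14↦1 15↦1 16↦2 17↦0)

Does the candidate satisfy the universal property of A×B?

|A|·|B| = 6·3 = 18;  |P| = 18
Check the pairing map k ↦ (π_A(k), π_B(k)):
  0 ↦ (1,2)
  1 ↦ (5,0)
  2 ↦ (1,1)
  3 ↦ (2,0)
  4 ↦ (5,1)
  5 ↦ (2,2)
  6 ↦ (1,0)
  7 ↦ (3,2)
  8 ↦ (0,1)
  9 ↦ (0,1)  ✗ repeats pair of k=8
  10 ↦ (3,0)
  11 ↦ (0,2)
  12 ↦ (4,2)
  13 ↦ (0,0)
  14 ↦ (3,1)
  15 ↦ (4,1)
  16 ↦ (5,2)
  17 ↦ (4,0)
distinct pairs in image: 17 / 18 needed
  → (0,1) hit at k=8 and k=9

Answer: NOT A VALID PRODUCT — duplicate pair at indices 8,9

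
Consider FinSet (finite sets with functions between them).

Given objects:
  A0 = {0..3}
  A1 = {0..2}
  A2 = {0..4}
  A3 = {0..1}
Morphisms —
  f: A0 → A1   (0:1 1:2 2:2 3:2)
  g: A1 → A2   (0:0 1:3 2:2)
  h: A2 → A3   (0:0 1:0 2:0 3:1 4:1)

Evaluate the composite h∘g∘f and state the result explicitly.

  0 f→1 g→3 h→1
  1 f→2 g→2 h→0
  2 f→2 g→2 h→0
  3 f→2 g→2 h→0
⟦path⟧: (0:1 1:0 2:0 3:0)

Answer: (0:1 1:0 2:0 3:0)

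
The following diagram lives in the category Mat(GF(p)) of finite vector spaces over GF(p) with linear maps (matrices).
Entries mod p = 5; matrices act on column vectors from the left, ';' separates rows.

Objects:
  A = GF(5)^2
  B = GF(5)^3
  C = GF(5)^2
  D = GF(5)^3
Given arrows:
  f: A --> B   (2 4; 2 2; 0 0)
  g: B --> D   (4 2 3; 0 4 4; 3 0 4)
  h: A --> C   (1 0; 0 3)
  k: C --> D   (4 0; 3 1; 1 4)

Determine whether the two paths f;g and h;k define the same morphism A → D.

Answer: DOES NOT COMMUTE

Work:
1) trace f;g:
  e0=[1,0] f-->[2,2,0] g-->[2,3,1]
  e1=[0,1] f-->[4,2,0] g-->[0,3,2]
  composite₁ = (2 0; 3 3; 1 2)
2) trace h;k:
  e0=[1,0] h-->[1,0] k-->[4,3,1]
  e1=[0,1] h-->[0,3] k-->[0,3,2]
  composite₂ = (4 0; 3 3; 1 2)
Equal? NO — does not commute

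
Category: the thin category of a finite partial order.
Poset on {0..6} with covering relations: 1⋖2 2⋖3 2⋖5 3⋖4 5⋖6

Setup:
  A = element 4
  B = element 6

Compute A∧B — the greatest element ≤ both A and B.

Answer: A∧B = 2

Work:
Lower bounds of A=4 and B=6: {1,2}
  1 ≤ 2
  2 ≤ 2
glb = 2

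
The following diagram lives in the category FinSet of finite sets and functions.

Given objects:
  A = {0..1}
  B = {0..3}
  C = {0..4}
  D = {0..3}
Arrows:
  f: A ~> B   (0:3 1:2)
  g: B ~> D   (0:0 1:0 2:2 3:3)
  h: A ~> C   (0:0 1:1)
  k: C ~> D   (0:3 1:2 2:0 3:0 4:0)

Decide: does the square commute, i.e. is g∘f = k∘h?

1) trace f;g:
  0 f~>3 g~>3
  1 f~>2 g~>2
  ⟦path⟧₁ = (0:3 1:2)
2) trace h;k:
  0 h~>0 k~>3
  1 h~>1 k~>2
  ⟦path⟧₂ = (0:3 1:2)
Equal? YES — commutes

Answer: COMMUTES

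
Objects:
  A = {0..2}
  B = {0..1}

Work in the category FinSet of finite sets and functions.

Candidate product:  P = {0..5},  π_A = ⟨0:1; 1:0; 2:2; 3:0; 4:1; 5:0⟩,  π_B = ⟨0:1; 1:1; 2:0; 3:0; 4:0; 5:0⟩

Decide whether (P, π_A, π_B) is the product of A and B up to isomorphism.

|A|·|B| = 3·2 = 6;  |P| = 6
Check the pairing map k ↦ (π_A(k), π_B(k)):
  0 : (1,1)
  1 : (0,1)
  2 : (2,0)
  3 : (0,0)
  4 : (1,0)
  5 : (0,0)  ✗ repeats pair of k=3
distinct pairs in image: 5 / 6 needed
  → (0,0) hit at k=3 and k=5

Answer: NOT A VALID PRODUCT — duplicate pair at indices 3,5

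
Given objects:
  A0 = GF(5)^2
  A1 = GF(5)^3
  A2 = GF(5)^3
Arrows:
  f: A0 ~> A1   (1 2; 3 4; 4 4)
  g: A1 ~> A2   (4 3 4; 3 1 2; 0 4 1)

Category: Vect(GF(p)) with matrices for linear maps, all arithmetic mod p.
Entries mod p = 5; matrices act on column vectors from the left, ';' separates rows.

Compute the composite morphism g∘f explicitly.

  e0=[1,0] f~>[1,3,4] g~>[4,4,1]
  e1=[0,1] f~>[2,4,4] g~>[1,3,0]
composite: (4 1; 4 3; 1 0)

Answer: (4 1; 4 3; 1 0)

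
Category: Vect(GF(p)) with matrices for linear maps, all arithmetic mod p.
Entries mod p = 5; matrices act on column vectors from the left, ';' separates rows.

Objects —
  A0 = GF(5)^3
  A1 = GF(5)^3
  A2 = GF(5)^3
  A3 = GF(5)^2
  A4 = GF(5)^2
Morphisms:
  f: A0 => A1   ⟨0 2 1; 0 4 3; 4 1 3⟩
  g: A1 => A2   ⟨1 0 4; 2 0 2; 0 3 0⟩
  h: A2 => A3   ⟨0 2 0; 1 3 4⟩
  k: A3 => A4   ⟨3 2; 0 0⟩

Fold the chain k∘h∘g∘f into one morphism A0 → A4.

  e0=[1,0,0] f=>[0,0,4] g=>[1,3,0] h=>[1,0] k=>[3,0]
  e1=[0,1,0] f=>[2,4,1] g=>[1,1,2] h=>[2,2] k=>[0,0]
  e2=[0,0,1] f=>[1,3,3] g=>[3,3,4] h=>[1,3] k=>[4,0]
⟦path⟧: ⟨3 0 4; 0 0 0⟩

Answer: ⟨3 0 4; 0 0 0⟩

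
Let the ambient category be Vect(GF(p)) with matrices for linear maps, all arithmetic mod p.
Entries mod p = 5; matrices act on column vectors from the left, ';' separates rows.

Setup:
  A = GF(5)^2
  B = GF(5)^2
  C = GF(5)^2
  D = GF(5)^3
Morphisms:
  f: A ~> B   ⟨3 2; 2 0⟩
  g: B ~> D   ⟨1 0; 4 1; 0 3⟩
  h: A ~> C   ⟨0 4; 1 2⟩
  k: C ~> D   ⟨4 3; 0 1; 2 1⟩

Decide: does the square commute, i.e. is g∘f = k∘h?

Answer: DOES NOT COMMUTE

Trace:
Path 1 = f;g:
  e0=[1,0] f~>[3,2] g~>[3,4,1]
  e1=[0,1] f~>[2,0] g~>[2,3,0]
  composite₁ = ⟨3 2; 4 3; 1 0⟩
Path 2 = h;k:
  e0=[1,0] h~>[0,1] k~>[3,1,1]
  e1=[0,1] h~>[4,2] k~>[2,2,0]
  composite₂ = ⟨3 2; 1 2; 1 0⟩
Equal? differ; not commutative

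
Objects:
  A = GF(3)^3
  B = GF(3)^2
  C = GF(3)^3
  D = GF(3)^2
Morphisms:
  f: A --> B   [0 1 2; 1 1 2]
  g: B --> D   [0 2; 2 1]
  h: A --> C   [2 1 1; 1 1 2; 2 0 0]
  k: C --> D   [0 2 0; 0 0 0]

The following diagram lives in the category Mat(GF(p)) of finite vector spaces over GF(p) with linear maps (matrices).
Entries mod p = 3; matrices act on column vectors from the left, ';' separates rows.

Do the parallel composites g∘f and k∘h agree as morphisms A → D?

Path 1 = f;g:
  e0=[1,0,0] f-->[0,1] g-->[2,1]
  e1=[0,1,0] f-->[1,1] g-->[2,0]
  e2=[0,0,1] f-->[2,2] g-->[1,0]
  ⟦path⟧₁ = [2 2 1; 1 0 0]
Path 2 = h;k:
  e0=[1,0,0] h-->[2,1,2] k-->[2,0]
  e1=[0,1,0] h-->[1,1,0] k-->[2,0]
  e2=[0,0,1] h-->[1,2,0] k-->[1,0]
  ⟦path⟧₂ = [2 2 1; 0 0 0]
Equal? NO — does not commute

Answer: DOES NOT COMMUTE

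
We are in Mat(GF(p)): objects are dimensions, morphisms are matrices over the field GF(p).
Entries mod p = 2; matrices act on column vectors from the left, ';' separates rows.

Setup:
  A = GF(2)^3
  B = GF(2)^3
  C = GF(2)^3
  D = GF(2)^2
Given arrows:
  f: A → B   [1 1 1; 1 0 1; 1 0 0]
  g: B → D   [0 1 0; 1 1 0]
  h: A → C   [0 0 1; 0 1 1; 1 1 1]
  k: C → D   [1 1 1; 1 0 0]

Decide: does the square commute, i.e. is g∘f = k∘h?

Along f;g (path 1):
  e0=(1,0,0) f→(1,1,1) g→(1,0)
  e1=(0,1,0) f→(1,0,0) g→(0,1)
  e2=(0,0,1) f→(1,1,0) g→(1,0)
  result₁ = [1 0 1; 0 1 0]
Along h;k (path 2):
  e0=(1,0,0) h→(0,0,1) k→(1,0)
  e1=(0,1,0) h→(0,1,1) k→(0,0)
  e2=(0,0,1) h→(1,1,1) k→(1,1)
  result₂ = [1 0 1; 0 0 1]
Equal? distinct morphisms ✗

Answer: DOES NOT COMMUTE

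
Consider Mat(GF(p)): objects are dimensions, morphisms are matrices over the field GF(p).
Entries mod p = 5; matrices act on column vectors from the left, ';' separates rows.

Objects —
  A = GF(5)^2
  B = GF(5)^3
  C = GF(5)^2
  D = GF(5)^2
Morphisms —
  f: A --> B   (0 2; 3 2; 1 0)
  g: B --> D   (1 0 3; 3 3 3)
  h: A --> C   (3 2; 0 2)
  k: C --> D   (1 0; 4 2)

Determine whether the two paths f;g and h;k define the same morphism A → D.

Along f;g (path 1):
  e0=[1,0] f-->[0,3,1] g-->[3,2]
  e1=[0,1] f-->[2,2,0] g-->[2,2]
  ⟦path⟧₁ = (3 2; 2 2)
Along h;k (path 2):
  e0=[1,0] h-->[3,0] k-->[3,2]
  e1=[0,1] h-->[2,2] k-->[2,2]
  ⟦path⟧₂ = (3 2; 2 2)
Equal? same morphism ✓

Answer: COMMUTES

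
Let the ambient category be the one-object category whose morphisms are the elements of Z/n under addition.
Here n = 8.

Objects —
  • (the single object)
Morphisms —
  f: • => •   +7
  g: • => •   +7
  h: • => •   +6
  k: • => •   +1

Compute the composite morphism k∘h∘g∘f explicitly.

Answer: +5

Derivation:
  0 +7≡7 +7≡6 +6≡4 +1≡5  (mod 8)
⟦path⟧: +5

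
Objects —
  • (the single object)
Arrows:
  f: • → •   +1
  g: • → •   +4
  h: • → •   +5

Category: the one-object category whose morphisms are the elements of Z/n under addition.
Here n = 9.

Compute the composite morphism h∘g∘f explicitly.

  0 +1≡1 +4≡5 +5≡1  (mod 9)
result: +1

Answer: +1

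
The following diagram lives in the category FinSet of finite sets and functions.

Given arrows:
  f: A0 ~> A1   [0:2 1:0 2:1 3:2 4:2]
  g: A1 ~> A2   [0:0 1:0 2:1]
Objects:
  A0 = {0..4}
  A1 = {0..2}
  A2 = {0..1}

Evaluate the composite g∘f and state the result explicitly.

  0 f~>2 g~>1
  1 f~>0 g~>0
  2 f~>1 g~>0
  3 f~>2 g~>1
  4 f~>2 g~>1
⟦path⟧: [0:1 1:0 2:0 3:1 4:1]

Answer: [0:1 1:0 2:0 3:1 4:1]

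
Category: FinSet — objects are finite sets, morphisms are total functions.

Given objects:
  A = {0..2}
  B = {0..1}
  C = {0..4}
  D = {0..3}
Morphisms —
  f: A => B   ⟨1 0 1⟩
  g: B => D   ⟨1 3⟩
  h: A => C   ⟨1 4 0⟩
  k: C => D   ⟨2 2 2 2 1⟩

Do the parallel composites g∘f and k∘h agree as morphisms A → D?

Path 1 = f;g:
  0 f=>1 g=>3
  1 f=>0 g=>1
  2 f=>1 g=>3
  ⟦path⟧₁ = ⟨3 1 3⟩
Path 2 = h;k:
  0 h=>1 k=>2
  1 h=>4 k=>1
  2 h=>0 k=>2
  ⟦path⟧₂ = ⟨2 1 2⟩
Equal? distinct morphisms ✗

Answer: DOES NOT COMMUTE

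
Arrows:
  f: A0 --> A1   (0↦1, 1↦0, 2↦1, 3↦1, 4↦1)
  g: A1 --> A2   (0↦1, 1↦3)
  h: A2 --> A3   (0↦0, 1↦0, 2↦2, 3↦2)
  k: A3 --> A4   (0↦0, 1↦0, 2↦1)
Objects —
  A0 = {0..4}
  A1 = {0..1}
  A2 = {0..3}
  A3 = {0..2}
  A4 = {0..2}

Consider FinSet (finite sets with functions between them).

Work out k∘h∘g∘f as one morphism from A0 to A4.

Answer: (0↦1, 1↦0, 2↦1, 3↦1, 4↦1)

Work:
  0 f-->1 g-->3 h-->2 k-->1
  1 f-->0 g-->1 h-->0 k-->0
  2 f-->1 g-->3 h-->2 k-->1
  3 f-->1 g-->3 h-->2 k-->1
  4 f-->1 g-->3 h-->2 k-->1
⟦path⟧: (0↦1, 1↦0, 2↦1, 3↦1, 4↦1)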